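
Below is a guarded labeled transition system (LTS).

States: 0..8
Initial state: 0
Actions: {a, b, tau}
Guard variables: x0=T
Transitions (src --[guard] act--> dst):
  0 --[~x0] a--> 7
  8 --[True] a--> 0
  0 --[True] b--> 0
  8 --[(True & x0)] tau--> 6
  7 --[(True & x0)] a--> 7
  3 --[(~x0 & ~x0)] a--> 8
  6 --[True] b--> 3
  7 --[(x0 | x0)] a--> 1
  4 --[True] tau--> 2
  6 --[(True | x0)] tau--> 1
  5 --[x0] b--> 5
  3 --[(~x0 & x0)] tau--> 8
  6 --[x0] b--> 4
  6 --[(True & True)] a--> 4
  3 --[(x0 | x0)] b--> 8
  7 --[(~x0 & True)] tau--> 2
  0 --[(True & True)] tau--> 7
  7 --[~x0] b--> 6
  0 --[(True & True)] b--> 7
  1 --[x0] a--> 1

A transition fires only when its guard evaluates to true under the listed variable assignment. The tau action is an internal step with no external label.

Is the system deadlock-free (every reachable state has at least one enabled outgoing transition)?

Answer: DEADLOCK-FREE

Analysis:
Reach set: {0,1,7}
  0: b→0  b→7  tau→7  [3 exit(s)]
  1: a→1  [1 exit(s)]
  7: a→1  a→7  [2 exit(s)]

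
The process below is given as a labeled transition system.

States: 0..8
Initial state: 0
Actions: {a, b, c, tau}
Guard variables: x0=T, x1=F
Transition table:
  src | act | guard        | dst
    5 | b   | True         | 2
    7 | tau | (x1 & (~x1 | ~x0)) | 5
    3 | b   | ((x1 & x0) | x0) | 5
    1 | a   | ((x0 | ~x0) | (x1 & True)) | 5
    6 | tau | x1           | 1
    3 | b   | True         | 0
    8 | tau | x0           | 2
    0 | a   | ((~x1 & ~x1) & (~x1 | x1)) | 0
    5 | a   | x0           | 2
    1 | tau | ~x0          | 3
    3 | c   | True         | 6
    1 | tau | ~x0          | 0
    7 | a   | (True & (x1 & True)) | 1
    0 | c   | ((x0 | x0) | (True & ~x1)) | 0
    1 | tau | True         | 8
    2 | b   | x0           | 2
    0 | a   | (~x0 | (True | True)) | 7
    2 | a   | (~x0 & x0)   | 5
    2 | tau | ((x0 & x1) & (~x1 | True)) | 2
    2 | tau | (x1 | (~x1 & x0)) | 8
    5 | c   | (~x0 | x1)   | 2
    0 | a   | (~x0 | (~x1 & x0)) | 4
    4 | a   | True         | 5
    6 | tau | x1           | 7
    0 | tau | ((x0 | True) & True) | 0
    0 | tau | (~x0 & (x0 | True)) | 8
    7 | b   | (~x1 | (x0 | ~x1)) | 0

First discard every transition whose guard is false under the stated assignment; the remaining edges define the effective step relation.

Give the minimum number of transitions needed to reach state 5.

Layered search for 5:
  depth 0: {0}
  depth 1: {4,7}
  depth 2: {5}
first hit 5 at d=2 via a·a

Answer: 2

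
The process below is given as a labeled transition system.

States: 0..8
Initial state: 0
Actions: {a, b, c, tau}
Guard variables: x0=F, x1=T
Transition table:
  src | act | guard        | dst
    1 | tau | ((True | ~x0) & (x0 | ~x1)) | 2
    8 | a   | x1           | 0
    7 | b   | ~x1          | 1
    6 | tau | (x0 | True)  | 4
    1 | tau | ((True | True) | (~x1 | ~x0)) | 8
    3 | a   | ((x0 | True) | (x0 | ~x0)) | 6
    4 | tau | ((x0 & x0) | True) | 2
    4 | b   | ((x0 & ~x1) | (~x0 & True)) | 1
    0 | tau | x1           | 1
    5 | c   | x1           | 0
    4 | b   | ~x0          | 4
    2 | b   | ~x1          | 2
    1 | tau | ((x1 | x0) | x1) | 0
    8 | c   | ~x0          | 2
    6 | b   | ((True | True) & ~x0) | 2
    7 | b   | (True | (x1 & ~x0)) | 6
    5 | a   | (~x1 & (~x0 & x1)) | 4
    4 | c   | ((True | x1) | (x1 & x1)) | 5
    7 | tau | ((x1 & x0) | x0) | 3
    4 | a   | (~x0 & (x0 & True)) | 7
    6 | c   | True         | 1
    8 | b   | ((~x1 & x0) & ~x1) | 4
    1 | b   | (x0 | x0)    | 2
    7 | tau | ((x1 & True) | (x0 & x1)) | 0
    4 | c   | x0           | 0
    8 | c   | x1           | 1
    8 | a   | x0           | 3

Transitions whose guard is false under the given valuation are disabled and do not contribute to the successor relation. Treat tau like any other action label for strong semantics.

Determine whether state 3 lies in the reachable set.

Answer: UNREACHABLE

Analysis:
17 transition(s) survive guard evaluation.
L0 = {0}
L1 = {1}  now seen {0,1}
L2 = {8}  now seen {0,1,8}
L3 = {2}  now seen {0,1,2,8}
Reachable = {0,1,2,8}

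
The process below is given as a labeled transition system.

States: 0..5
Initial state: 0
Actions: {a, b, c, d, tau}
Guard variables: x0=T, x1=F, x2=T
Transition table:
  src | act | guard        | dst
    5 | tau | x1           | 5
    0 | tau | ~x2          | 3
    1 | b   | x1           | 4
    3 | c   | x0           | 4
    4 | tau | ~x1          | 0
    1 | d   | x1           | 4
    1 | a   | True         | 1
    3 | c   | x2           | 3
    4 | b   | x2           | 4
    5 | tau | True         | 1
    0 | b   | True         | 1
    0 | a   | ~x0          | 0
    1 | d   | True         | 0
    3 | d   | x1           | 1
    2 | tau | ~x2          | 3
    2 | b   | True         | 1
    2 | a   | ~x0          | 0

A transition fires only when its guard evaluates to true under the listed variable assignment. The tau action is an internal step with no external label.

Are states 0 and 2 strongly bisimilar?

Answer: BISIMILAR

Analysis:
Refine partition for ~:
  π0 = {{0,1,2,3,4,5}}
  π1 = {{0,2},{1},{3},{4},{5}}
stable after 2 split(s): 5 block(s)
[0]={0,2}  [2]={0,2}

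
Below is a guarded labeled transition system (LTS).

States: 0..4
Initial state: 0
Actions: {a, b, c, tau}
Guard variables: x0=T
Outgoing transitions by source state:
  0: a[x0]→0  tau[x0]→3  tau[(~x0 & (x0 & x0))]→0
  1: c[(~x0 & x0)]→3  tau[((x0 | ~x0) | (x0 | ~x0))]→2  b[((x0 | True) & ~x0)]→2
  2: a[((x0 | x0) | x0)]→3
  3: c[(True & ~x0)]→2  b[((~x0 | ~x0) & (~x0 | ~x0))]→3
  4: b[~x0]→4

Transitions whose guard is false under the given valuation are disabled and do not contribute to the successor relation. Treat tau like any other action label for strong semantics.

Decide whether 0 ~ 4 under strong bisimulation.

Answer: NOT BISIMILAR

Analysis:
Bisimulation quotient by refinement:
  π0 = {{0,1,2,3,4}}
  π1 = {{0},{1},{2},{3,4}}
4 equivalence class(es) (converged in 2)
class of 0: {0}; class of 4: {3,4}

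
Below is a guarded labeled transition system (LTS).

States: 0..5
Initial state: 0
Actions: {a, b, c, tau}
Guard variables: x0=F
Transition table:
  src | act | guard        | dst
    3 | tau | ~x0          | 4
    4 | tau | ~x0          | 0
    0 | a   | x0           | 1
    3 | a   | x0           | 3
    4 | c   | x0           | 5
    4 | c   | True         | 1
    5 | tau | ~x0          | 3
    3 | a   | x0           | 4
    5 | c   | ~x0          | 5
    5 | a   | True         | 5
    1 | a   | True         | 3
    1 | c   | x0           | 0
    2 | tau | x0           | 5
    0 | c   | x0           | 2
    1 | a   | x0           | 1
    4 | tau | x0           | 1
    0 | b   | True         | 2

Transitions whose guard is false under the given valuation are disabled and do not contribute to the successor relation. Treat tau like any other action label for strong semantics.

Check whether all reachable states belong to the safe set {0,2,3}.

Allowed set {0,2,3}
Reachable = {0,2}
  0: ✓
  2: ✓

Answer: INVARIANT HOLDS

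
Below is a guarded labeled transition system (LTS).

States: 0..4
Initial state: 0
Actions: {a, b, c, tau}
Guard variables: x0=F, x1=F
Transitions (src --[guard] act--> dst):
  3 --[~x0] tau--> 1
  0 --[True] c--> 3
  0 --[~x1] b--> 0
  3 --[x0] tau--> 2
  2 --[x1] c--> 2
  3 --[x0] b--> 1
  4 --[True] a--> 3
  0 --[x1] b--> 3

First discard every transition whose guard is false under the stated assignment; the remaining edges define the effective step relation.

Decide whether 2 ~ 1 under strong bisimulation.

Refine partition for ~:
  round 0: {{0,1,2,3,4}}
  round 1: {{0},{1,2},{3},{4}}
stable after 2 split(s): 4 block(s)
class of 2: {1,2}; class of 1: {1,2}

Answer: BISIMILAR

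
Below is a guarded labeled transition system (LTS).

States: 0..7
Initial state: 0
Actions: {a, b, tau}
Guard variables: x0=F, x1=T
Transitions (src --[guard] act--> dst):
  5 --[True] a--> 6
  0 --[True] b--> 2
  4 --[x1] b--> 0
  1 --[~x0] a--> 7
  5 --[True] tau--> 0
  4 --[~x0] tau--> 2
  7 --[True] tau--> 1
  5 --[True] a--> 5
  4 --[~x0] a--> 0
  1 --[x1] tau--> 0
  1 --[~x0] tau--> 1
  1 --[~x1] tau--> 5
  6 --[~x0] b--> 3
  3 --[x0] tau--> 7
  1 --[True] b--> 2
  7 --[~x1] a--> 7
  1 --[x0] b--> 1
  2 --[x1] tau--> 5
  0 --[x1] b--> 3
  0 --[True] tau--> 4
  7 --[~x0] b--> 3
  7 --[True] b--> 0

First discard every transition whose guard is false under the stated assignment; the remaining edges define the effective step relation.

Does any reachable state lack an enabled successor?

Answer: DEADLOCK at state 3

Trace:
Reachable = {0,2,3,4,5,6}
  0: b→2  b→3  tau→4  [3 out]
  2: tau→5  [1 out]
  3: ∅  [STUCK]
  4: a→0  b→0  tau→2  [3 out]
  5: a→5  a→6  tau→0  [3 out]
  6: b→3  [1 out]
witness 3: b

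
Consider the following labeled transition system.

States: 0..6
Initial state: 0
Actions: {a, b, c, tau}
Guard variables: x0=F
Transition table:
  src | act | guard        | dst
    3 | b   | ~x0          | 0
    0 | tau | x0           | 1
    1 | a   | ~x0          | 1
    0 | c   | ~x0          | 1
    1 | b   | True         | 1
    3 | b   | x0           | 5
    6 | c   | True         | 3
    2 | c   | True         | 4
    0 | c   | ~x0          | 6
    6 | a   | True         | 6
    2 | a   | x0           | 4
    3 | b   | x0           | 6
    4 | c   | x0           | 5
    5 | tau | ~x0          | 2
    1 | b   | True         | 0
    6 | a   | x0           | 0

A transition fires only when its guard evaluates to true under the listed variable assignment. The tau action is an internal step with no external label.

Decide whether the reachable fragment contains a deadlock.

Reach set: {0,1,3,6}
  0: c→1  c→6  [deg 2]
  1: a→1  b→0  b→1  [deg 3]
  3: b→0  [deg 1]
  6: a→6  c→3  [deg 2]

Answer: DEADLOCK-FREE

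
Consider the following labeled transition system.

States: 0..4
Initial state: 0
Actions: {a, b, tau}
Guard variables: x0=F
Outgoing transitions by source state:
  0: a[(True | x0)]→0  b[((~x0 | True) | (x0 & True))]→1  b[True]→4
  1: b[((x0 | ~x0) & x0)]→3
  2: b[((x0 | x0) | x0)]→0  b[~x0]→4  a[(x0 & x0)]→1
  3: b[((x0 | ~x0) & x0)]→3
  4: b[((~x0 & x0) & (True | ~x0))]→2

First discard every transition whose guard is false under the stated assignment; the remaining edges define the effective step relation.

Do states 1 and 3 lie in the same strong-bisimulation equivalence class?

Refine partition for ~:
  P[0] = {{0,1,2,3,4}}
  P[1] = {{0},{1,3,4},{2}}
stable after 2 split(s): 3 block(s)
1∈{1,3,4}, 3∈{1,3,4}

Answer: BISIMILAR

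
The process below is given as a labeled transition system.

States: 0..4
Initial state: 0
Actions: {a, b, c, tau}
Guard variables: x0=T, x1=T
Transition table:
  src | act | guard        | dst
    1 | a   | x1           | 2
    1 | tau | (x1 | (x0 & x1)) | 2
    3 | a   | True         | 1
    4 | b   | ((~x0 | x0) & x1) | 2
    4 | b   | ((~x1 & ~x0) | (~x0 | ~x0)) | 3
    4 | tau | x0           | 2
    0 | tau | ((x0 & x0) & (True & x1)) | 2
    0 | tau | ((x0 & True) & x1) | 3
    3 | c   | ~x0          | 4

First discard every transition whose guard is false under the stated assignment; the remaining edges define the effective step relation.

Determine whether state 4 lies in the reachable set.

Guard filter leaves 7 enabled edge(s).
L0 = {0}
L1 = {2,3}  now seen {0,2,3}
L2 = {1}  now seen {0,1,2,3}
Reachable = {0,1,2,3}

Answer: UNREACHABLE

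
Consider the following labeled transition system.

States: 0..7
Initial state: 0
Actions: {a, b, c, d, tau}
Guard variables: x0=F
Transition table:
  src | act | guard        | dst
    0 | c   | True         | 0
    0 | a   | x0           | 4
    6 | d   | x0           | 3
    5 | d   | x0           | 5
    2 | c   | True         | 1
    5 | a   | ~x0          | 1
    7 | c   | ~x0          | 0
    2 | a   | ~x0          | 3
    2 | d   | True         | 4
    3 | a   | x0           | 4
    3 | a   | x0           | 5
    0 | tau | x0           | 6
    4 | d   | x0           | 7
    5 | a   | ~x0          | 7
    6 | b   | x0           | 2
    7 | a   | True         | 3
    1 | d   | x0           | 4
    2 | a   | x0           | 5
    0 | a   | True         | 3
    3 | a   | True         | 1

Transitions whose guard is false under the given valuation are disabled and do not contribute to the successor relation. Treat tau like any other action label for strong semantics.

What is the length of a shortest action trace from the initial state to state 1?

Layered search for 1:
  L0 = {0}
  L1 = {3}
  L2 = {1}
depth(1)=2, e.g. a·a

Answer: 2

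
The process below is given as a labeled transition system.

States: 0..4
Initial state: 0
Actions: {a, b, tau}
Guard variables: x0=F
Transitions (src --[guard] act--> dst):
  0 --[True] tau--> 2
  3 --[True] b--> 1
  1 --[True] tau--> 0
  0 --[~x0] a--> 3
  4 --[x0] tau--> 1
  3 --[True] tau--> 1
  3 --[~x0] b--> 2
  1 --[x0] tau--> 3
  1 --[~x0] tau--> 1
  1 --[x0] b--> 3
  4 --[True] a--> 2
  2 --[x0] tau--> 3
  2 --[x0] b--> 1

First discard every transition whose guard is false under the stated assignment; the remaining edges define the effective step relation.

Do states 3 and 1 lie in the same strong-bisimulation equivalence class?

Bisimulation quotient by refinement:
  P[0] = {{0,1,2,3,4}}
  P[1] = {{0},{1},{2},{3},{4}}
Fixed point at round 2; 5 class(es).
class of 3: {3}; class of 1: {1}

Answer: NOT BISIMILAR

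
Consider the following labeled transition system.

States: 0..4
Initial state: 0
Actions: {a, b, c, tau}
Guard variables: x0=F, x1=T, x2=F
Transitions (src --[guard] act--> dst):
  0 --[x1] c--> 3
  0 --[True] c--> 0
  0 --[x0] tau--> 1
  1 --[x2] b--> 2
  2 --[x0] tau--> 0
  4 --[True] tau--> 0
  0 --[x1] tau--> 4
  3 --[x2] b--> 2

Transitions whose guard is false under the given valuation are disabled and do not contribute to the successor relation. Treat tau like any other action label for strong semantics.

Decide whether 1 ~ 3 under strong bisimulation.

Bisimulation quotient by refinement:
  round 0: {{0,1,2,3,4}}
  round 1: {{0},{1,2,3},{4}}
Fixed point at round 2; 3 class(es).
class of 1: {1,2,3}; class of 3: {1,2,3}

Answer: BISIMILAR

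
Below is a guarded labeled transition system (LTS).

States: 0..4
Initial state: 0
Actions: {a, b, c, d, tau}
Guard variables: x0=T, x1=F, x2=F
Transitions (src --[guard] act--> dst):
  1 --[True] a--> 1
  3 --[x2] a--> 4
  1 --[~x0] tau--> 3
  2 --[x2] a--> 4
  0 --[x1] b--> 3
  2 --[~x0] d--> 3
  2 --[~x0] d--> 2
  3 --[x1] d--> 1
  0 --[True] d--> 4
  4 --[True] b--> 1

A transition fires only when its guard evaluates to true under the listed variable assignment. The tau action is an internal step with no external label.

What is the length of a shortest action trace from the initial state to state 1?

Layered search for 1:
  Layer 0: {0}
  Layer 1: {4}
  Layer 2: {1}
depth(1)=2, e.g. d·b

Answer: 2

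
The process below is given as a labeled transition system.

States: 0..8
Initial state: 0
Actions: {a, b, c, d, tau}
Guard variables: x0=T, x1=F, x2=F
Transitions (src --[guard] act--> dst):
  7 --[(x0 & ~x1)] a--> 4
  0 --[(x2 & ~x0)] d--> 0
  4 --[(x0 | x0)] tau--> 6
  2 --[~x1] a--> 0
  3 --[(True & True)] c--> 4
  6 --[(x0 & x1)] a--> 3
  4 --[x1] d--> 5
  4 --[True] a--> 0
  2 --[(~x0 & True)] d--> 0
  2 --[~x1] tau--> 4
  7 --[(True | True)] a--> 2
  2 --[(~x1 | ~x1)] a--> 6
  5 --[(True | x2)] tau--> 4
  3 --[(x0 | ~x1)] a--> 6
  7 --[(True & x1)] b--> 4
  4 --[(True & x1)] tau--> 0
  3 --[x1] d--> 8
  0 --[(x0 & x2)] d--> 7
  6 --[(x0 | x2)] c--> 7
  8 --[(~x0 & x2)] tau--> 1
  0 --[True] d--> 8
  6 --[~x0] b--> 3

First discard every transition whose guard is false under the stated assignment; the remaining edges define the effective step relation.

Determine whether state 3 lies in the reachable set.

Answer: UNREACHABLE

Working:
12 transition(s) survive guard evaluation.
L0 = {0}
L1 = {8}  now seen {0,8}
Reachable = {0,8}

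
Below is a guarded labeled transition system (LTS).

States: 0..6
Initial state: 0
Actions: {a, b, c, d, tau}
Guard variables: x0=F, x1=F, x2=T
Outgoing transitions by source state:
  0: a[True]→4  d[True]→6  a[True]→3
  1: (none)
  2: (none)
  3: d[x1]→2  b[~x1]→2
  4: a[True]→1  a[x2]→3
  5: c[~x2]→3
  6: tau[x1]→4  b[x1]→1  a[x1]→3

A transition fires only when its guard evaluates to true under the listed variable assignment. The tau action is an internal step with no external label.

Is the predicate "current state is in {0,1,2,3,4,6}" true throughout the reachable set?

Inv-set: {0,1,2,3,4,6}
R = {0,1,2,3,4,6}
  0: ✓
  1: ✓
  2: ✓
  3: ✓
  4: ✓
  6: ✓

Answer: INVARIANT HOLDS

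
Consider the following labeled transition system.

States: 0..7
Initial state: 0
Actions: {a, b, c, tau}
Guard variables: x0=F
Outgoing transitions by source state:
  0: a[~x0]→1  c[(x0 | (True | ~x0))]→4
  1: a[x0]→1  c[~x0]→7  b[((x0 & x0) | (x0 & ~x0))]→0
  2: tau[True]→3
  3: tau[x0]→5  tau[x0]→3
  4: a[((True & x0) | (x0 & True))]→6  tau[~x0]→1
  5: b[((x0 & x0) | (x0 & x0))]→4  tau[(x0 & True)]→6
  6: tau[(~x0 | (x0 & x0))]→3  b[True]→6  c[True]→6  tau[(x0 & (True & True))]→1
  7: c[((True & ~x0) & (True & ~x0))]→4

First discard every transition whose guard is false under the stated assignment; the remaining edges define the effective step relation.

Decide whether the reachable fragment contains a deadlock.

Reach set: {0,1,4,7}
  0: a→1  c→4  [2 out]
  1: c→7  [1 out]
  4: tau→1  [1 out]
  7: c→4  [1 out]

Answer: DEADLOCK-FREE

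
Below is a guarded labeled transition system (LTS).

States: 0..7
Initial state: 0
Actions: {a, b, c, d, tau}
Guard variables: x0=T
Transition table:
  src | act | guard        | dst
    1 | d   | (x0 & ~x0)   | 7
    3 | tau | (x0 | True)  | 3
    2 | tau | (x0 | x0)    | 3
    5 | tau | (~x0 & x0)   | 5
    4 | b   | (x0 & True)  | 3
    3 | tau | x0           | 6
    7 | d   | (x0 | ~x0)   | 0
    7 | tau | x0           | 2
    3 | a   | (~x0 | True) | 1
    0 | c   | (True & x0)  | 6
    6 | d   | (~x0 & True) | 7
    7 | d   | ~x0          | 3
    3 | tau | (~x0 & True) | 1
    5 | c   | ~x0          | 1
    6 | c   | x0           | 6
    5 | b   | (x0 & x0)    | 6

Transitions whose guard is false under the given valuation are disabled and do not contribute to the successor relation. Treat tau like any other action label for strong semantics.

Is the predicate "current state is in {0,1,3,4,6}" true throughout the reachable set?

Allowed set {0,1,3,4,6}
Reach set: {0,6}
  0: ✓
  6: ✓

Answer: INVARIANT HOLDS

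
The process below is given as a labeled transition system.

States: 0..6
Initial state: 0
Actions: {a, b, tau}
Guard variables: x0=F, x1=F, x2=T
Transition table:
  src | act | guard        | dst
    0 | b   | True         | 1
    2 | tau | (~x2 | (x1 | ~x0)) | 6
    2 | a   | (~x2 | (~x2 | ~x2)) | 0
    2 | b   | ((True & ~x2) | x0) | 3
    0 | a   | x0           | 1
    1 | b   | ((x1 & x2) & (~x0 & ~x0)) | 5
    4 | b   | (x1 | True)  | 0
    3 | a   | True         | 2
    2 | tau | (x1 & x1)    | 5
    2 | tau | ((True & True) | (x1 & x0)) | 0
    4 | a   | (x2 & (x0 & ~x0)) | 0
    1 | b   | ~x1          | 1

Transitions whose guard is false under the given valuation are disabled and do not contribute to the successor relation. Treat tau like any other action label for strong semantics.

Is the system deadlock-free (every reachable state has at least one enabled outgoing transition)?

R = {0,1}
  0: b→1  [deg 1]
  1: b→1  [deg 1]

Answer: DEADLOCK-FREE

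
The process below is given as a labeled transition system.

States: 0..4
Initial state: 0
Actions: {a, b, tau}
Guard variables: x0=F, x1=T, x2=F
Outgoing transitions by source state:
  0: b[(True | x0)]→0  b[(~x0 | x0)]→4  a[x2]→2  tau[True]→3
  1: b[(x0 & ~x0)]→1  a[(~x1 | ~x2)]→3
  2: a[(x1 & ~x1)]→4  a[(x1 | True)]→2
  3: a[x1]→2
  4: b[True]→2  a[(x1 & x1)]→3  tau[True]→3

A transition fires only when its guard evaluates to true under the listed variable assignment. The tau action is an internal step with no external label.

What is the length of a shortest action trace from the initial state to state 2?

Breadth-first toward 2:
  L0 = {0}
  L1 = {3,4}
  L2 = {2}
2 enters at depth 2; path b·b

Answer: 2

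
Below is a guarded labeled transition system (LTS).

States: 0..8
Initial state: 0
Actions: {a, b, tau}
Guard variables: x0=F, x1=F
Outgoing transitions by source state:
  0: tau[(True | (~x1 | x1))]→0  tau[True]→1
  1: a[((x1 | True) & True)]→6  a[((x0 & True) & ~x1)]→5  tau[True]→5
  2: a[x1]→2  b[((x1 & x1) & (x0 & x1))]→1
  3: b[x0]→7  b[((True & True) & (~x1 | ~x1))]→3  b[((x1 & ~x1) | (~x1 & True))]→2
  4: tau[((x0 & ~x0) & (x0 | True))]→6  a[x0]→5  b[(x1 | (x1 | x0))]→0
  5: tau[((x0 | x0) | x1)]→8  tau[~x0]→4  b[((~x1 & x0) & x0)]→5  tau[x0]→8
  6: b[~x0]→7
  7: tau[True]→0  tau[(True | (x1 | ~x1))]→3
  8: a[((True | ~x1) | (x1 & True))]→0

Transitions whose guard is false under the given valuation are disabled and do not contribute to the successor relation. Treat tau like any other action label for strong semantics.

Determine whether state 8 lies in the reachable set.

Guard filter leaves 11 enabled edge(s).
Layer 0: {0}
Layer 1: {1}  cumulative {0,1}
Layer 2: {5,6}  cumulative {0,1,5,6}
Layer 3: {4,7}  cumulative {0,1,4,5,6,7}
Layer 4: {3}  cumulative {0,1,3,4,5,6,7}
Layer 5: {2}  cumulative {0,1,2,3,4,5,6,7}
Reach set: {0,1,2,3,4,5,6,7}

Answer: UNREACHABLE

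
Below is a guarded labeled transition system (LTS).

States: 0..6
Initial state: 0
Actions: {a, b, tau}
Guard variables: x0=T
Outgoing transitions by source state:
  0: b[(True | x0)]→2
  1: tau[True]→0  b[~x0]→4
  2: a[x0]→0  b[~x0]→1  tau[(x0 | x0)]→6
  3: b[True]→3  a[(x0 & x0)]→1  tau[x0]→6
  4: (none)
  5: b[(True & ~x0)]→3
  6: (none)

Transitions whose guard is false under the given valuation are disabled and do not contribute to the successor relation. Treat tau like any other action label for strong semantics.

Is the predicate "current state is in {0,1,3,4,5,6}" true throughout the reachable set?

Answer: INVARIANT VIOLATED at state 2

Working:
Inv-set: {0,1,3,4,5,6}
R = {0,2,6}
  0: ✓
  2: ✗ unsafe
  6: ✓
counterexample path to 2: b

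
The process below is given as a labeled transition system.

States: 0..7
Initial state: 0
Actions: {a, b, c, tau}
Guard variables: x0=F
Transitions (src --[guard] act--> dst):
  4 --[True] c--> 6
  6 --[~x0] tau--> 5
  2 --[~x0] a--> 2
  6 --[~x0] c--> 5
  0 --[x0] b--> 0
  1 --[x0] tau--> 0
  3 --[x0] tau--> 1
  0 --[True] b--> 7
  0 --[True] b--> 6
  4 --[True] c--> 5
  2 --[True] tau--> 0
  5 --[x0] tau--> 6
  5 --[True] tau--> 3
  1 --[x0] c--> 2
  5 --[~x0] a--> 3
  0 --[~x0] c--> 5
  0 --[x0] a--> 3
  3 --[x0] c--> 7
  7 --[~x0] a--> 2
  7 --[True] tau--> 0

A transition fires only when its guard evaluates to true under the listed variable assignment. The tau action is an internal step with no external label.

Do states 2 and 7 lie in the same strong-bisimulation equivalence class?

Answer: BISIMILAR

Analysis:
Bisimulation quotient by refinement:
  π0 = {{0,1,2,3,4,5,6,7}}
  π1 = {{0},{1,3},{2,5,7},{4},{6}}
  π2 = {{0},{1,3},{2,7},{4},{5},{6}}
Fixed point at round 3; 6 class(es).
2∈{2,7}, 7∈{2,7}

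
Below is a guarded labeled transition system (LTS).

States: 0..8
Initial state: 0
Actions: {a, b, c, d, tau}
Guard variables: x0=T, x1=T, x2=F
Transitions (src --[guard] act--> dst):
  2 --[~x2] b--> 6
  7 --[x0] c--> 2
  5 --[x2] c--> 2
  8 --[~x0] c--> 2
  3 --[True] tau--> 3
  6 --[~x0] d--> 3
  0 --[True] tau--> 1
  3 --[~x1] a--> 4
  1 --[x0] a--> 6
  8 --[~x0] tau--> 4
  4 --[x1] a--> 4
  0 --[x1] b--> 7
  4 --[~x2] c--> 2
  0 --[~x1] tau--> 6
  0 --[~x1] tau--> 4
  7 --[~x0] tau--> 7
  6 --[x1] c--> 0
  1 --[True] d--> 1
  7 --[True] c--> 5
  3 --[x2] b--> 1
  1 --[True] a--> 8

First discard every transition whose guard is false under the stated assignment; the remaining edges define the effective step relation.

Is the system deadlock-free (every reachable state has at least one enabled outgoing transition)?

Answer: DEADLOCK at state 5

Analysis:
Reachable = {0,1,2,5,6,7,8}
  0: b→7  tau→1  [2 exit(s)]
  1: a→6  a→8  d→1  [3 exit(s)]
  2: b→6  [1 exit(s)]
  5: ∅  [STUCK]
  6: c→0  [1 exit(s)]
  7: c→2  c→5  [2 exit(s)]
  8: ∅  [STUCK]
Path to 5: b·c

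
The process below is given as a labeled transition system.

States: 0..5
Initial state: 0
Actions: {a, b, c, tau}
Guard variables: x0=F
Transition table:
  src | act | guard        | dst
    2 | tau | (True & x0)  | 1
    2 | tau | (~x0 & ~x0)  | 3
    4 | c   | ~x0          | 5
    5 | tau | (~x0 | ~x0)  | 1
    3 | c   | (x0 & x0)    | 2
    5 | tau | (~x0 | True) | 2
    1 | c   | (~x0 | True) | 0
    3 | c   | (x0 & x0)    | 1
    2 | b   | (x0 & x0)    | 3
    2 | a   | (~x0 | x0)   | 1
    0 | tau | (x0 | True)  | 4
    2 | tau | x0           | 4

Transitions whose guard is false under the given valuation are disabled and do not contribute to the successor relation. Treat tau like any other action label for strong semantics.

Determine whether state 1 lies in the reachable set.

7 transition(s) survive guard evaluation.
L0 = {0}
L1 = {4}  now seen {0,4}
L2 = {5}  now seen {0,4,5}
L3 = {1,2}  now seen {0,1,2,4,5}
L4 = {3}  now seen {0,1,2,3,4,5}
Reachable = {0,1,2,3,4,5}
trace reaching 1: tau·c·tau

Answer: REACHABLE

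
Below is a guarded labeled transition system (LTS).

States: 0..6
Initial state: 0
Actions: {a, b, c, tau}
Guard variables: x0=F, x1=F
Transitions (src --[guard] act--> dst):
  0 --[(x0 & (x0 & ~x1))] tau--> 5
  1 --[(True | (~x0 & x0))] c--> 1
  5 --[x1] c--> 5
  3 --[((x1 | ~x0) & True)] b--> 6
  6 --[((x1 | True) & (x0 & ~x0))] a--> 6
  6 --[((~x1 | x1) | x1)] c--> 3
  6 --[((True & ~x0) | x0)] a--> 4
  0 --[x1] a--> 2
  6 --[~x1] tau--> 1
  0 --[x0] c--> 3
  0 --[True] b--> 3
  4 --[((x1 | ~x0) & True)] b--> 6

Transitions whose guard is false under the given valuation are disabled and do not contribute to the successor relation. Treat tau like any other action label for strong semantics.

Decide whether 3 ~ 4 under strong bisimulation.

Answer: BISIMILAR

Trace:
Refine partition for ~:
  round 0: {{0,1,2,3,4,5,6}}
  round 1: {{0,3,4},{1},{2,5},{6}}
  round 2: {{0},{1},{2,5},{3,4},{6}}
Fixed point at round 3; 5 class(es).
class of 3: {3,4}; class of 4: {3,4}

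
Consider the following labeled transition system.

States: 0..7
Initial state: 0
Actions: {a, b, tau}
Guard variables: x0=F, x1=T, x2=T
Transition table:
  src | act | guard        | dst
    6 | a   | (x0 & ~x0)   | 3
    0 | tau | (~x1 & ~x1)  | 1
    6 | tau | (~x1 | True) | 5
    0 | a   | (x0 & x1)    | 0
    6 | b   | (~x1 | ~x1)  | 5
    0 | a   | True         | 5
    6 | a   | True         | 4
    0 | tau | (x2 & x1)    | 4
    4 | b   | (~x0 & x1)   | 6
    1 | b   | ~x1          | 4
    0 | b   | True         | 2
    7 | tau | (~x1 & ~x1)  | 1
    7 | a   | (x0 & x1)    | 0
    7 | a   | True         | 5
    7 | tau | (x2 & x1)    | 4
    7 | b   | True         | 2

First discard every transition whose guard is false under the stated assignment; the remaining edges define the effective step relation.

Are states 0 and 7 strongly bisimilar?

Bisimulation quotient by refinement:
  P[0] = {{0,1,2,3,4,5,6,7}}
  P[1] = {{0,7},{1,2,3,5},{4},{6}}
stable after 2 split(s): 4 block(s)
0∈{0,7}, 7∈{0,7}

Answer: BISIMILAR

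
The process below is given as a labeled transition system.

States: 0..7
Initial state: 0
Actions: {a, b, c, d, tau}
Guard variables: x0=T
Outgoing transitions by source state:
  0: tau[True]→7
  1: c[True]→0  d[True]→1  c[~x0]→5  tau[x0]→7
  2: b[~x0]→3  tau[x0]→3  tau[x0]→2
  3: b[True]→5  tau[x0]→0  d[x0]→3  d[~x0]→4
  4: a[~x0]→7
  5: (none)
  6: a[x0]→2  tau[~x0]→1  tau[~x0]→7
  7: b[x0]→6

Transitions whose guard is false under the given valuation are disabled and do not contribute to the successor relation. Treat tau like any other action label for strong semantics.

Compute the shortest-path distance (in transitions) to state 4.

BFS to 4:
  L0 = {0}
  L1 = {7}
  L2 = {6}
  L3 = {2}
  L4 = {3}
  L5 = {5}
4 never appears.

Answer: UNREACHABLE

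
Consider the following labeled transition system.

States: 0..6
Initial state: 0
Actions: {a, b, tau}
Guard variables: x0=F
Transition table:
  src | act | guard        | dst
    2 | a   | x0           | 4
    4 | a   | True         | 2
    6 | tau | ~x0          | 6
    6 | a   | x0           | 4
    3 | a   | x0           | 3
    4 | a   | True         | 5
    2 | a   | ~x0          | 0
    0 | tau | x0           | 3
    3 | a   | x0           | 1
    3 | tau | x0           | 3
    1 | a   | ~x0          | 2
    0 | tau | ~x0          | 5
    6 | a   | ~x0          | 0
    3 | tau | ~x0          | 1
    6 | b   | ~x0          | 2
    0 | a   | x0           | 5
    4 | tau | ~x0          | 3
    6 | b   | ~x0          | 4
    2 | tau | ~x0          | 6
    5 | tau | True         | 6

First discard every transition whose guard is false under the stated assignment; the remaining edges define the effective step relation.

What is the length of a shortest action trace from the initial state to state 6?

Breadth-first toward 6:
  depth 0: {0}
  depth 1: {5}
  depth 2: {6}
first hit 6 at d=2 via tau·tau

Answer: 2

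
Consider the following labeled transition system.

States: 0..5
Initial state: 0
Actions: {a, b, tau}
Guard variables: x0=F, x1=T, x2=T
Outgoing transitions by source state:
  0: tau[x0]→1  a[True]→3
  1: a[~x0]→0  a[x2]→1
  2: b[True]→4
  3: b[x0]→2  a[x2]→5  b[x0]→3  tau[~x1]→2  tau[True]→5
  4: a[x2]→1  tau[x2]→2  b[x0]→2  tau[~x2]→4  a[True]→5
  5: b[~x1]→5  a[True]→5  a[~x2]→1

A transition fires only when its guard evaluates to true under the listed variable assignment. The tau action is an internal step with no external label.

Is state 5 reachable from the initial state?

10 transition(s) survive guard evaluation.
depth 0: {0}
depth 1: {3}  now seen {0,3}
depth 2: {5}  now seen {0,3,5}
Reach set: {0,3,5}
witness 5: a·a

Answer: REACHABLE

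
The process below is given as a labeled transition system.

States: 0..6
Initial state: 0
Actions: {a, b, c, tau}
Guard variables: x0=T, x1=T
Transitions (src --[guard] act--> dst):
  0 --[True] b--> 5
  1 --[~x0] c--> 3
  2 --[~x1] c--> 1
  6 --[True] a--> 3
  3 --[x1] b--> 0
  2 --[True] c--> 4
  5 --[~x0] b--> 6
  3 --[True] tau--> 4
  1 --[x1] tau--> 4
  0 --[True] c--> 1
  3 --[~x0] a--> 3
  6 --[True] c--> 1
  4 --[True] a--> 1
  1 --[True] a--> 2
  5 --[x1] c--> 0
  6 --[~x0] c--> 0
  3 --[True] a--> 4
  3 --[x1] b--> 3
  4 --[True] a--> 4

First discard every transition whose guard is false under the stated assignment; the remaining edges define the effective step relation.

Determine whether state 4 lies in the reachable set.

Guard filter leaves 14 enabled edge(s).
Layer 0: {0}
Layer 1: {1,5}  now seen {0,1,5}
Layer 2: {2,4}  now seen {0,1,2,4,5}
Reachable = {0,1,2,4,5}
Path to 4: c·tau

Answer: REACHABLE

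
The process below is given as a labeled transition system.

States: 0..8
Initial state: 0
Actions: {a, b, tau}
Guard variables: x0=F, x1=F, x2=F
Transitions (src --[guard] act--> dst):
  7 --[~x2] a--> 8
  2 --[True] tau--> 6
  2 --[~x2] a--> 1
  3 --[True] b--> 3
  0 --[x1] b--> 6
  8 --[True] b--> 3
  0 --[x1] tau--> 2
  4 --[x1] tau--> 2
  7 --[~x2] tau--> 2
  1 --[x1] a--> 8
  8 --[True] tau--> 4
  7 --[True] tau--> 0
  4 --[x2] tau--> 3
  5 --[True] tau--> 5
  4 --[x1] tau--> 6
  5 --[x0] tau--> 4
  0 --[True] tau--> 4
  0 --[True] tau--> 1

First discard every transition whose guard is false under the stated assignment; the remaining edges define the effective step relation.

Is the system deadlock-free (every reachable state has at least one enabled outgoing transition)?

Answer: DEADLOCK at state 1

Working:
R = {0,1,4}
  0: tau→1  tau→4  [deg 2]
  1: ∅  [STUCK]
  4: ∅  [STUCK]
trace reaching 1: tau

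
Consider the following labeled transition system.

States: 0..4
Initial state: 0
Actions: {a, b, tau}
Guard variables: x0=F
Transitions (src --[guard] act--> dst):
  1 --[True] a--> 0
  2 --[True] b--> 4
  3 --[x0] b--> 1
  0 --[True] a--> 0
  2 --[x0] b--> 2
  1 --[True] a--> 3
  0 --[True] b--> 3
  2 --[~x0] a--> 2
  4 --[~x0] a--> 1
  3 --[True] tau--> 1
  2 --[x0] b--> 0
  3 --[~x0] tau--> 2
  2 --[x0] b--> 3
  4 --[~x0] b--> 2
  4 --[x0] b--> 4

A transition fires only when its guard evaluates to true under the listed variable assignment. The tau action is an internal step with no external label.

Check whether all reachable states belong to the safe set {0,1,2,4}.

Answer: INVARIANT VIOLATED at state 3

Analysis:
Safe = {0,1,2,4}
Reach set: {0,1,2,3,4}
  0: ✓
  1: ✓
  2: ✓
  3: ✗ unsafe
  4: ✓
counterexample path to 3: b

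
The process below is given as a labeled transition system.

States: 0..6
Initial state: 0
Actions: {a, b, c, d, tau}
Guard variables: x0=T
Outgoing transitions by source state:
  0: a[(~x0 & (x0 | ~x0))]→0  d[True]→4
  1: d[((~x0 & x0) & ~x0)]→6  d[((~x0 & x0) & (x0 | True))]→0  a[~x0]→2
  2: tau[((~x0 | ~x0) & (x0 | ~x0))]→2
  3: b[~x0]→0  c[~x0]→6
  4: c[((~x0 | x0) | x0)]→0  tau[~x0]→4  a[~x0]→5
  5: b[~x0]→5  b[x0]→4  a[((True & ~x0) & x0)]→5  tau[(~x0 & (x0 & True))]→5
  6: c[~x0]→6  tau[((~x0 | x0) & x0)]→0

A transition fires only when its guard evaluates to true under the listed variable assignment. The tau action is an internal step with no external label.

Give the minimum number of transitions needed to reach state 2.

Layered search for 2:
  L0 = {0}
  L1 = {4}
2 never appears.

Answer: UNREACHABLE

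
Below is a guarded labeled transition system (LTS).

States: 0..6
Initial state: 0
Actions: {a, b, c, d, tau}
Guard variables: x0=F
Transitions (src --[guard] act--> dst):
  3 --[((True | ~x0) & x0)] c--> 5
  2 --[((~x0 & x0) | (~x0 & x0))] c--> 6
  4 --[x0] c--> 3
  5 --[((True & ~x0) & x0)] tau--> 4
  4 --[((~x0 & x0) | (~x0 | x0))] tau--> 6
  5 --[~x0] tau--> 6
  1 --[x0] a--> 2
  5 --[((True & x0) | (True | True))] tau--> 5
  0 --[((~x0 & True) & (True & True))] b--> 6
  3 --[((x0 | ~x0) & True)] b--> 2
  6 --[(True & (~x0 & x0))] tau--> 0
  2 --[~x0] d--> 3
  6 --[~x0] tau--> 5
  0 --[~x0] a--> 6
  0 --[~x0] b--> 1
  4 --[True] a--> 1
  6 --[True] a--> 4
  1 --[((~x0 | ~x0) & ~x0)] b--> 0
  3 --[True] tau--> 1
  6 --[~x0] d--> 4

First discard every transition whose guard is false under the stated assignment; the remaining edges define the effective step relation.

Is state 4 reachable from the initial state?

Answer: REACHABLE

Working:
Guard filter leaves 14 enabled edge(s).
L0 = {0}
L1 = {1,6}  now seen {0,1,6}
L2 = {4,5}  now seen {0,1,4,5,6}
R = {0,1,4,5,6}
Path to 4: b·a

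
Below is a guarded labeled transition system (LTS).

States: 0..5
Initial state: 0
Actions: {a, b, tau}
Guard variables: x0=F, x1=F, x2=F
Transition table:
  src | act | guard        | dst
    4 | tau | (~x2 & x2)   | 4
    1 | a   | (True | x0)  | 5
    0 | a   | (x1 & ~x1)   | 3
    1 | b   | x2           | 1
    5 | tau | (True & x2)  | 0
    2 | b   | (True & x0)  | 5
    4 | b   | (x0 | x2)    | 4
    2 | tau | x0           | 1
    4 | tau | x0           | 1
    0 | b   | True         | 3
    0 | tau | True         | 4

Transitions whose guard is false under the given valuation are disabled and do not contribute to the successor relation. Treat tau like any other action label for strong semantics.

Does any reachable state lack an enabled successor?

Answer: DEADLOCK at state 3

Trace:
Reach set: {0,3,4}
  0: b→3  tau→4  [2 out]
  3: ∅  [STUCK]
  4: ∅  [STUCK]
Path to 3: b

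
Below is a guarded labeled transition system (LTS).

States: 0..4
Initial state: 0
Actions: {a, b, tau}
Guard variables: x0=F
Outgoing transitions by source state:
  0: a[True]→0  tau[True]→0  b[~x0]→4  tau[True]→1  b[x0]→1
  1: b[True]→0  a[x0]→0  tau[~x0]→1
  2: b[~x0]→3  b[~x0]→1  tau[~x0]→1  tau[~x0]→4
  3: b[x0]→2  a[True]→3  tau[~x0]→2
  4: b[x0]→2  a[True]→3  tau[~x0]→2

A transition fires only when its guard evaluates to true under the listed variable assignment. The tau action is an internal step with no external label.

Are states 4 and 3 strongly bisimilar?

Answer: BISIMILAR

Trace:
Refine partition for ~:
  P[0] = {{0,1,2,3,4}}
  P[1] = {{0},{1,2},{3,4}}
  P[2] = {{0},{1},{2},{3,4}}
stable after 3 split(s): 4 block(s)
[4]={3,4}  [3]={3,4}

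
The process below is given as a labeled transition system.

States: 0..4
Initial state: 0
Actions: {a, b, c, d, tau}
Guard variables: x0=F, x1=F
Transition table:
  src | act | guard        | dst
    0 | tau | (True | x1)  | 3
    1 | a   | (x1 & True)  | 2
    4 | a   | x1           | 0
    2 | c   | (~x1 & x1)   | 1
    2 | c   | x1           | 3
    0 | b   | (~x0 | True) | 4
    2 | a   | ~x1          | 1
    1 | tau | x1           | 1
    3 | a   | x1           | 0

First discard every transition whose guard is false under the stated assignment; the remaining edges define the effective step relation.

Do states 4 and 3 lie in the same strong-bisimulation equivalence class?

Answer: BISIMILAR

Trace:
Compute ~ classes (split until stable):
  P[0] = {{0,1,2,3,4}}
  P[1] = {{0},{1,3,4},{2}}
stable after 2 split(s): 3 block(s)
4∈{1,3,4}, 3∈{1,3,4}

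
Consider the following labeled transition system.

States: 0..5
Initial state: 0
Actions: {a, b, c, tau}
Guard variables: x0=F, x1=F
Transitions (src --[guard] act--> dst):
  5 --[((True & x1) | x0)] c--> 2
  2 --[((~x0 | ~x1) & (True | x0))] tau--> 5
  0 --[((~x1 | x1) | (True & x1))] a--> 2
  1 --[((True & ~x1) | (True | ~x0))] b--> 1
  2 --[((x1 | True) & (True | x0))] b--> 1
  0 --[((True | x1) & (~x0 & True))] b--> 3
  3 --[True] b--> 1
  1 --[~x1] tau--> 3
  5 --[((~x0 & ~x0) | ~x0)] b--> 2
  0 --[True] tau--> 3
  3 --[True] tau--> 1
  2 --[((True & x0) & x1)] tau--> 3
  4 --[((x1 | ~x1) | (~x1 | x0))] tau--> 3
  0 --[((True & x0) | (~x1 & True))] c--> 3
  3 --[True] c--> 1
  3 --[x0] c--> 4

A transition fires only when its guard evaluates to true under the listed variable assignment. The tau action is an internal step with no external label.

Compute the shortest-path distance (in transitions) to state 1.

Answer: 2

Trace:
Layered search for 1:
  depth 0: {0}
  depth 1: {2,3}
  depth 2: {1,5}
1 enters at depth 2; path a·b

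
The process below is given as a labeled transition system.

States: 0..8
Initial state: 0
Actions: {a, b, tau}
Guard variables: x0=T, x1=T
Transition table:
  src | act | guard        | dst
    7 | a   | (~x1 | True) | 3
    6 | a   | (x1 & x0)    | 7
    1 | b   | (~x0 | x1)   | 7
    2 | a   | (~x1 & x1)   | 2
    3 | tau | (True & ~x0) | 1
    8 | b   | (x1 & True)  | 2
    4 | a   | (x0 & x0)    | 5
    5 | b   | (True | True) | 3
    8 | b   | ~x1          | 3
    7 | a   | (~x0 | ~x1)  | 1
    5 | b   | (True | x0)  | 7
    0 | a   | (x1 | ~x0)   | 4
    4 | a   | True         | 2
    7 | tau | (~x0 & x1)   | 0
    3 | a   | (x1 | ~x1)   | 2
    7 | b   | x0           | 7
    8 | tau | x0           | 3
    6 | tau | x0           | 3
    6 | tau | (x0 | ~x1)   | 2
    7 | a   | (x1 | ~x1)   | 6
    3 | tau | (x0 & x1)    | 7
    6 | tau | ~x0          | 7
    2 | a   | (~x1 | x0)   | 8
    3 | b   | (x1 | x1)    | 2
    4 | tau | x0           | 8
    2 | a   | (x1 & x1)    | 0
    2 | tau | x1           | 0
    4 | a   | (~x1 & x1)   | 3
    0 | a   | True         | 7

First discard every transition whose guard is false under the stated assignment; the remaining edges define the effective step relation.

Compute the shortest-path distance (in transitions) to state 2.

Answer: 2

Analysis:
BFS to 2:
  L0 = {0}
  L1 = {4,7}
  L2 = {2,3,5,6,8}
depth(2)=2, e.g. a·a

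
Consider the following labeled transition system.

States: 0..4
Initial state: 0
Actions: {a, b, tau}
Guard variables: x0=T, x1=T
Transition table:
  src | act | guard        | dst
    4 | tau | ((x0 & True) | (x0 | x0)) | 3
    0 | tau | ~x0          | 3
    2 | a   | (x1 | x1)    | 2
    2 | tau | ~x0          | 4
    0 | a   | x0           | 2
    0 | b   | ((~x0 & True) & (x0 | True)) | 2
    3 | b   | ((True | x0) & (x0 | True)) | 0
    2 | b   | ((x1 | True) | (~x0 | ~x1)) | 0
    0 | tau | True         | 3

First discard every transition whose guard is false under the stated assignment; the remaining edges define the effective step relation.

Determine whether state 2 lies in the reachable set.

6 transition(s) survive guard evaluation.
Layer 0: {0}
Layer 1: {2,3}  now seen {0,2,3}
R = {0,2,3}
trace reaching 2: a

Answer: REACHABLE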